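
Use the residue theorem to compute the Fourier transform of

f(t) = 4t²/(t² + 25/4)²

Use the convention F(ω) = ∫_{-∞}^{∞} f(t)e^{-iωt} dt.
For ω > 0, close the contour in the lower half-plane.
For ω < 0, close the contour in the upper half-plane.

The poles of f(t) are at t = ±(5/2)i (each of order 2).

Let g(z) = f(z)e^{-iωz}; for large |z| the factor e^{-iωz} decays in the lower half-plane when ω > 0 and in the upper half-plane when ω < 0.

Case ω > 0 (lower half-plane, clockwise contour ⇒ F(ω) = -2πi·ΣRes):
  Res_{z = - \frac{5 i}{2}} g(z) = i \left(\frac{2}{5} - \omega\right) e^{- \frac{5 \omega}{2}} (pole of order 2)
  F(ω) = -2πi·ΣRes = \frac{2 \pi \left(2 - 5 \omega\right) e^{- \frac{5 \omega}{2}}}{5}

Case ω < 0 (upper half-plane, counterclockwise contour ⇒ F(ω) = +2πi·ΣRes):
  Res_{z = \frac{5 i}{2}} g(z) = i \left(- \omega - \frac{2}{5}\right) e^{\frac{5 \omega}{2}} (pole of order 2)
  F(ω) = 2πi·ΣRes = \frac{2 \pi \left(5 \omega + 2\right) e^{\frac{5 \omega}{2}}}{5}

Both cases combine into a single formula in |ω|:

F(ω) = \frac{2 \pi \left(2 - 5 \left|{\omega}\right|\right) e^{- \frac{5 \left|{\omega}\right|}{2}}}{5}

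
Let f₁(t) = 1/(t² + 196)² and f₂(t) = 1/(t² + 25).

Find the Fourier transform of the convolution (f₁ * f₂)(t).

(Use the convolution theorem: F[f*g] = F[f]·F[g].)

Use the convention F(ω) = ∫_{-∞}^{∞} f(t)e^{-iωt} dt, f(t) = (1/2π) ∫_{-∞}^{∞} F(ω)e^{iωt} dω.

F[f₁*f₂](ω) = \frac{\pi^{2} \left(14 \left|{\omega}\right| + 1\right) e^{- 19 \left|{\omega}\right|}}{27440}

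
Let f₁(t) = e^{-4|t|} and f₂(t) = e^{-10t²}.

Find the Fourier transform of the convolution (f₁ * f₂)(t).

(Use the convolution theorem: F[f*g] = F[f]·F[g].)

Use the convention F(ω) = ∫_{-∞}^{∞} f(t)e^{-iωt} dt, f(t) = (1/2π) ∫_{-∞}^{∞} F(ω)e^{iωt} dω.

F[f₁*f₂](ω) = \frac{4 \sqrt{10} \sqrt{\pi} e^{- \frac{\omega^{2}}{40}}}{5 \left(\omega^{2} + 16\right)}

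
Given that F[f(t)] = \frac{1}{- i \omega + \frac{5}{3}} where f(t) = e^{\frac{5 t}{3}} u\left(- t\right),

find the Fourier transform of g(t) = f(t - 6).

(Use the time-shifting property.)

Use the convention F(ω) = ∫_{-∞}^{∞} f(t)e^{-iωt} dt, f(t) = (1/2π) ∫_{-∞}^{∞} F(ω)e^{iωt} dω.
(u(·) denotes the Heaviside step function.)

F[g](ω) = - \frac{3 e^{- 6 i \omega}}{3 i \omega - 5}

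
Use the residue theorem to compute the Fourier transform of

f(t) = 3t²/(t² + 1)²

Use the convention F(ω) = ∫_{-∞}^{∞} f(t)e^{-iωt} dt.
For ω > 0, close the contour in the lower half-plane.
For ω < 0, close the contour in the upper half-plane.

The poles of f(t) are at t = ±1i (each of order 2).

Let g(z) = f(z)e^{-iωz}; for large |z| the factor e^{-iωz} decays in the lower half-plane when ω > 0 and in the upper half-plane when ω < 0.

Case ω > 0 (lower half-plane, clockwise contour ⇒ F(ω) = -2πi·ΣRes):
  Res_{z = - i} g(z) = \frac{3 i \left(1 - \omega\right) e^{- \omega}}{4} (pole of order 2)
  F(ω) = -2πi·ΣRes = \frac{3 \pi \left(1 - \omega\right) e^{- \omega}}{2}

Case ω < 0 (upper half-plane, counterclockwise contour ⇒ F(ω) = +2πi·ΣRes):
  Res_{z = i} g(z) = \frac{3 i \left(- \omega - 1\right) e^{\omega}}{4} (pole of order 2)
  F(ω) = 2πi·ΣRes = \frac{3 \pi \left(\omega + 1\right) e^{\omega}}{2}

Both cases combine into a single formula in |ω|:

F(ω) = \frac{3 \pi \left(1 - \left|{\omega}\right|\right) e^{- \left|{\omega}\right|}}{2}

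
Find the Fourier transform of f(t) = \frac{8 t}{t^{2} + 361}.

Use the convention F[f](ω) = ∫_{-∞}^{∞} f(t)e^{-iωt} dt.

F(ω) = - 8 i \pi e^{- 19 \left|{\omega}\right|} \operatorname{sign}{\left(\omega \right)}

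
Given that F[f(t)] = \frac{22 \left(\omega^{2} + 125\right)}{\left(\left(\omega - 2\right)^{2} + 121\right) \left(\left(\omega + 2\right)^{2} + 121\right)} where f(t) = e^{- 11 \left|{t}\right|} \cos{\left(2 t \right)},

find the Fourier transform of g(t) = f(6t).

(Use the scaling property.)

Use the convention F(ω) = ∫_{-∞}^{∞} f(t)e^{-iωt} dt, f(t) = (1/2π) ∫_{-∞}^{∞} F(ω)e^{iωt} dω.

F[g](ω) = \frac{132 \left(\omega^{2} + 4500\right)}{\omega^{4} + 8424 \omega^{2} + 20250000}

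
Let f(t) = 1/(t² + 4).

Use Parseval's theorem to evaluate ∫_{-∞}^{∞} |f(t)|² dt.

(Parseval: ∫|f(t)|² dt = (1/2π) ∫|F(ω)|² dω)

∫|f(t)|² dt = \frac{\pi}{16}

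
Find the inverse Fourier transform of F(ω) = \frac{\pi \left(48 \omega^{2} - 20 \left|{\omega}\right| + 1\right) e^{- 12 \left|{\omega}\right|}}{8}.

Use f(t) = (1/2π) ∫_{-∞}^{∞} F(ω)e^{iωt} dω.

f(t) = \frac{4 t^{4}}{\left(t^{2} + 144\right)^{3}}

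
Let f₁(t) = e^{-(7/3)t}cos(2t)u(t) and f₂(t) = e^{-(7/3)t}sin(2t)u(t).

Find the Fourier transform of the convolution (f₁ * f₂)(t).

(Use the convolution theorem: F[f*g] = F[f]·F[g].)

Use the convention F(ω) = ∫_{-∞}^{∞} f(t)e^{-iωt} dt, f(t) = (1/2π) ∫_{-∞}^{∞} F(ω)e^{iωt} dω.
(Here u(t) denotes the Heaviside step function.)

F[f₁*f₂](ω) = \frac{54 \left(3 i \omega + 7\right)}{\left(\left(3 i \omega + 7\right)^{2} + 36\right)^{2}}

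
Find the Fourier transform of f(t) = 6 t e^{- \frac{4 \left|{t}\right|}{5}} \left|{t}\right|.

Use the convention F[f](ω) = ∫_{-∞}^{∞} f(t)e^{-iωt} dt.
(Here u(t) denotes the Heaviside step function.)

F(ω) = \frac{15000 i \omega \left(25 \omega^{2} - 48\right)}{\left(25 \omega^{2} + 16\right)^{3}}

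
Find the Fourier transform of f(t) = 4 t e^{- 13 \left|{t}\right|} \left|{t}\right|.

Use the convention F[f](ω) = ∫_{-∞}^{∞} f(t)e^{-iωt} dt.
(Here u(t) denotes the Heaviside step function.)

F(ω) = \frac{16 i \omega \left(\omega^{2} - 507\right)}{\left(\omega^{2} + 169\right)^{3}}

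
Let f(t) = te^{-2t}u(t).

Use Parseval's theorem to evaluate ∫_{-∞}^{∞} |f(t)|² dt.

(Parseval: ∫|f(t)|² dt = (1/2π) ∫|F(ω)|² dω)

∫|f(t)|² dt = \frac{1}{32}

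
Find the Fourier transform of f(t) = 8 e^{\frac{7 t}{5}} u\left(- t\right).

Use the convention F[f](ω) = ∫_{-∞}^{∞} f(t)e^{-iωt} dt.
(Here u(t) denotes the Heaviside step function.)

F(ω) = - \frac{40}{5 i \omega - 7}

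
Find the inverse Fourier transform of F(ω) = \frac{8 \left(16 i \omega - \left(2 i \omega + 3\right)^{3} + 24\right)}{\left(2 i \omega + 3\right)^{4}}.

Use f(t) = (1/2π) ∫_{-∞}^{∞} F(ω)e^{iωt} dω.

f(t) = 4 \left(t^{2} - 1\right) e^{- \frac{3 t}{2}} u\left(t\right)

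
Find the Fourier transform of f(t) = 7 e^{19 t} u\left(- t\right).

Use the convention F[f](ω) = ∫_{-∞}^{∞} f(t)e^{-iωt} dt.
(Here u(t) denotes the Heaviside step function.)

F(ω) = - \frac{7}{i \omega - 19}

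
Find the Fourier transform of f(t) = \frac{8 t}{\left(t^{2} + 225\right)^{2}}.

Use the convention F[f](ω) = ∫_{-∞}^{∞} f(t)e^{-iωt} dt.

F(ω) = - \frac{4 i \pi \omega e^{- 15 \left|{\omega}\right|}}{15}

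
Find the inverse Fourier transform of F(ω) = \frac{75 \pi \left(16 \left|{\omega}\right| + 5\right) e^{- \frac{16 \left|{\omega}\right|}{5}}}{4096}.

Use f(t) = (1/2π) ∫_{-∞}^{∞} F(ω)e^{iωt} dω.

f(t) = \frac{6}{\left(t^{2} + \frac{256}{25}\right)^{2}}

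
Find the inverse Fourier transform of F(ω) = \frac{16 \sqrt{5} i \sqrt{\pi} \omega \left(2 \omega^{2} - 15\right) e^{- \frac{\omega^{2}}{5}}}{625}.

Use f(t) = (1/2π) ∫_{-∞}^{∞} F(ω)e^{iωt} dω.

f(t) = 2 t^{3} e^{- \frac{5 t^{2}}{4}}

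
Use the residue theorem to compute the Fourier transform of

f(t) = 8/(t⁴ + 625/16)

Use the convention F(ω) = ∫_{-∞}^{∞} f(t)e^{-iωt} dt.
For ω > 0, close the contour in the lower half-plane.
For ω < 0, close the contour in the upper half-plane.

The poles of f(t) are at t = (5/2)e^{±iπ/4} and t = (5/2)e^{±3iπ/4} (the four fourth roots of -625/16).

Let g(z) = f(z)e^{-iωz}; for large |z| the factor e^{-iωz} decays in the lower half-plane when ω > 0 and in the upper half-plane when ω < 0.

Case ω > 0 (lower half-plane, clockwise contour ⇒ F(ω) = -2πi·ΣRes):
  Res_{z = - \frac{5 \sqrt{2}}{4} - \frac{5 \sqrt{2} i}{4}} g(z) = \frac{8 \sqrt{2} \left(1 + i\right) e^{\frac{5 \sqrt{2} \omega \left(-1 + i\right)}{4}}}{125}
  Res_{z = \frac{5 \sqrt{2}}{4} - \frac{5 \sqrt{2} i}{4}} g(z) = \frac{8 \sqrt{2} \left(-1 + i\right) e^{- \frac{5 \sqrt{2} \omega \left(1 + i\right)}{4}}}{125}
  F(ω) = -2πi·ΣRes = \frac{16 \sqrt{2} \pi \left(\left(1 - i\right) e^{\frac{5 \sqrt{2} i \omega}{2}} + 1 + i\right) e^{- \frac{5 \sqrt{2} \omega \left(1 + i\right)}{4}}}{125} = \frac{64 \pi e^{- \frac{5 \sqrt{2} \omega}{4}} \sin{\left(\frac{5 \sqrt{2} \omega}{4} + \frac{\pi}{4} \right)}}{125}

Case ω < 0 (upper half-plane, counterclockwise contour ⇒ F(ω) = +2πi·ΣRes):
  Res_{z = \frac{5 \sqrt{2}}{4} + \frac{5 \sqrt{2} i}{4}} g(z) = - \frac{8 \sqrt{2} \left(1 + i\right) e^{\frac{5 \sqrt{2} \omega \left(1 - i\right)}{4}}}{125}
  Res_{z = - \frac{5 \sqrt{2}}{4} + \frac{5 \sqrt{2} i}{4}} g(z) = \frac{8 \sqrt{2} \left(1 - i\right) e^{\frac{5 \sqrt{2} \omega \left(1 + i\right)}{4}}}{125}
  F(ω) = 2πi·ΣRes = - \frac{16 \sqrt{2} i \pi \left(\left(1 + i\right) e^{\frac{5 \sqrt{2} \omega \left(1 - i\right)}{4}} - \left(1 - i\right) e^{\frac{5 \sqrt{2} \omega \left(1 + i\right)}{4}}\right)}{125} = \frac{64 \pi e^{\frac{5 \sqrt{2} \omega}{4}} \cos{\left(\frac{5 \sqrt{2} \omega}{4} + \frac{\pi}{4} \right)}}{125}

Both cases combine into a single formula in |ω|:

F(ω) = \frac{64 \pi e^{- \frac{5 \sqrt{2} \left|{\omega}\right|}{4}} \sin{\left(\frac{5 \sqrt{2} \left|{\omega}\right|}{4} + \frac{\pi}{4} \right)}}{125}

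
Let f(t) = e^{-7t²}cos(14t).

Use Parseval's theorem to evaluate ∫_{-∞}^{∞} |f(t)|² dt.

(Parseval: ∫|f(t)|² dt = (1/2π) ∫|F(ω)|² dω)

∫|f(t)|² dt = \frac{\sqrt{14} \sqrt{\pi} \left(1 + e^{14}\right)}{28 e^{14}}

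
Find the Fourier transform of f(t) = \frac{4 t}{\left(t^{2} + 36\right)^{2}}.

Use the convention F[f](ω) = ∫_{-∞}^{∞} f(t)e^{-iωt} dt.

F(ω) = - \frac{i \pi \omega e^{- 6 \left|{\omega}\right|}}{3}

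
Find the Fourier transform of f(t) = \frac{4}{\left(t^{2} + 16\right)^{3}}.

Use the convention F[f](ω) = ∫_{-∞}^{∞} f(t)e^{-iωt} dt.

F(ω) = \frac{\pi \left(16 \omega^{2} + 12 \left|{\omega}\right| + 3\right) e^{- 4 \left|{\omega}\right|}}{2048}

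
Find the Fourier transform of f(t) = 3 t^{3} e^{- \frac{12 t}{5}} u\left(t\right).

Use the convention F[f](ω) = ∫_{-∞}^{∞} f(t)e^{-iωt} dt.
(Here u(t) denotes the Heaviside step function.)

F(ω) = \frac{11250}{\left(5 i \omega + 12\right)^{4}}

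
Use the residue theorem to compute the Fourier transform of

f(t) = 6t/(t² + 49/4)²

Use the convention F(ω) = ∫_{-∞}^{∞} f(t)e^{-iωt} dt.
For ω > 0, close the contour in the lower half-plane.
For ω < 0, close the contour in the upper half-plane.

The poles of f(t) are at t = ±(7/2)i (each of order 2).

Let g(z) = f(z)e^{-iωz}; for large |z| the factor e^{-iωz} decays in the lower half-plane when ω > 0 and in the upper half-plane when ω < 0.

Case ω > 0 (lower half-plane, clockwise contour ⇒ F(ω) = -2πi·ΣRes):
  Res_{z = - \frac{7 i}{2}} g(z) = \frac{3 \omega e^{- \frac{7 \omega}{2}}}{7} (pole of order 2)
  F(ω) = -2πi·ΣRes = - \frac{6 i \pi \omega e^{- \frac{7 \omega}{2}}}{7}

Case ω < 0 (upper half-plane, counterclockwise contour ⇒ F(ω) = +2πi·ΣRes):
  Res_{z = \frac{7 i}{2}} g(z) = - \frac{3 \omega e^{\frac{7 \omega}{2}}}{7} (pole of order 2)
  F(ω) = 2πi·ΣRes = - \frac{6 i \pi \omega e^{\frac{7 \omega}{2}}}{7}

Both cases combine into a single formula in |ω|:

F(ω) = - \frac{6 i \pi \omega e^{- \frac{7 \left|{\omega}\right|}{2}}}{7}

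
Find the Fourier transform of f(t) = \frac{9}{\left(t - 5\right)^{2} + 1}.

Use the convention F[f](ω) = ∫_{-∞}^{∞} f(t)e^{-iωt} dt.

F(ω) = 9 \pi e^{- 5 i \omega - \left|{\omega}\right|}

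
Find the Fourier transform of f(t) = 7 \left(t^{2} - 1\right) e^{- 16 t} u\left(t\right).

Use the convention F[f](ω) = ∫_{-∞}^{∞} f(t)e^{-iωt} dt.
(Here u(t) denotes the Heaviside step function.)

F(ω) = \frac{7 \left(2 i \omega - \left(i \omega + 16\right)^{3} + 32\right)}{\left(i \omega + 16\right)^{4}}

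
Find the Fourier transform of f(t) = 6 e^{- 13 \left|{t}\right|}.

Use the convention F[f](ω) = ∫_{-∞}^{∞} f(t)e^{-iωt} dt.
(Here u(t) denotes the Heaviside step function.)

F(ω) = \frac{156}{\omega^{2} + 169}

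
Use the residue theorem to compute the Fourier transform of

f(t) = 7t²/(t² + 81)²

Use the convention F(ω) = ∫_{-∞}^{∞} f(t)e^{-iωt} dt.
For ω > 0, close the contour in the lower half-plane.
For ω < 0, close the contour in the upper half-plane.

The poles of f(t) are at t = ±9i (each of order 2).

Let g(z) = f(z)e^{-iωz}; for large |z| the factor e^{-iωz} decays in the lower half-plane when ω > 0 and in the upper half-plane when ω < 0.

Case ω > 0 (lower half-plane, clockwise contour ⇒ F(ω) = -2πi·ΣRes):
  Res_{z = - 9 i} g(z) = \frac{7 i \left(1 - 9 \omega\right) e^{- 9 \omega}}{36} (pole of order 2)
  F(ω) = -2πi·ΣRes = \frac{7 \pi \left(1 - 9 \omega\right) e^{- 9 \omega}}{18}

Case ω < 0 (upper half-plane, counterclockwise contour ⇒ F(ω) = +2πi·ΣRes):
  Res_{z = 9 i} g(z) = \frac{7 i \left(- 9 \omega - 1\right) e^{9 \omega}}{36} (pole of order 2)
  F(ω) = 2πi·ΣRes = \frac{7 \pi \left(9 \omega + 1\right) e^{9 \omega}}{18}

Both cases combine into a single formula in |ω|:

F(ω) = \frac{7 \pi \left(1 - 9 \left|{\omega}\right|\right) e^{- 9 \left|{\omega}\right|}}{18}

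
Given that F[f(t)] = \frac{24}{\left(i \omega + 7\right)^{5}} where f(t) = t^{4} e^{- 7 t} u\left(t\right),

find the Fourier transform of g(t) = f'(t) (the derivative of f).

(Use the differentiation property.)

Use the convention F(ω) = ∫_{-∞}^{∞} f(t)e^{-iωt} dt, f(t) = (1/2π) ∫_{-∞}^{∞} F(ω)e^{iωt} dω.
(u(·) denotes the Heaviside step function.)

F[g](ω) = \frac{24 i \omega}{\left(i \omega + 7\right)^{5}}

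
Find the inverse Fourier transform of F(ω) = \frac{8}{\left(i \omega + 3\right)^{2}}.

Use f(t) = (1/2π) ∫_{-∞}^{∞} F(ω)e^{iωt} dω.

f(t) = 8 t e^{- 3 t} u\left(t\right)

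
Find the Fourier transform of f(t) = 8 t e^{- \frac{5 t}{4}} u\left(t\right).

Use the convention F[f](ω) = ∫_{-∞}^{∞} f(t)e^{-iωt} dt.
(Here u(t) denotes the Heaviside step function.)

F(ω) = \frac{128}{\left(4 i \omega + 5\right)^{2}}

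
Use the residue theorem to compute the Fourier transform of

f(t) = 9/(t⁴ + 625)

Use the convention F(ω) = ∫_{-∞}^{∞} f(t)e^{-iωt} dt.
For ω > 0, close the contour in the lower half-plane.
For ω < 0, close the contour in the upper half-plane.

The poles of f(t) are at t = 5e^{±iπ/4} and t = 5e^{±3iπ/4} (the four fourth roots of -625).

Let g(z) = f(z)e^{-iωz}; for large |z| the factor e^{-iωz} decays in the lower half-plane when ω > 0 and in the upper half-plane when ω < 0.

Case ω > 0 (lower half-plane, clockwise contour ⇒ F(ω) = -2πi·ΣRes):
  Res_{z = - \frac{5 \sqrt{2}}{2} - \frac{5 \sqrt{2} i}{2}} g(z) = \frac{9 \sqrt{2} i \left(1 - i\right) e^{\frac{5 \sqrt{2} \omega \left(-1 + i\right)}{2}}}{1000}
  Res_{z = \frac{5 \sqrt{2}}{2} - \frac{5 \sqrt{2} i}{2}} g(z) = \frac{9 \sqrt{2} i \left(1 + i\right) e^{- \frac{5 \sqrt{2} \omega \left(1 + i\right)}{2}}}{1000}
  F(ω) = -2πi·ΣRes = \frac{9 \sqrt{2} \pi \left(1 - i\right) \left(e^{5 \sqrt{2} i \omega} + i\right) e^{- \frac{5 \sqrt{2} \omega \left(1 + i\right)}{2}}}{500} = \frac{9 \pi e^{- \frac{5 \sqrt{2} \omega}{2}} \sin{\left(\frac{5 \sqrt{2} \omega}{2} + \frac{\pi}{4} \right)}}{125}

Case ω < 0 (upper half-plane, counterclockwise contour ⇒ F(ω) = +2πi·ΣRes):
  Res_{z = \frac{5 \sqrt{2}}{2} + \frac{5 \sqrt{2} i}{2}} g(z) = \frac{9 \sqrt{2} i \left(-1 + i\right) e^{\frac{5 \sqrt{2} \omega \left(1 - i\right)}{2}}}{1000}
  Res_{z = - \frac{5 \sqrt{2}}{2} + \frac{5 \sqrt{2} i}{2}} g(z) = \frac{9 \sqrt{2} \left(1 - i\right) e^{\frac{5 \sqrt{2} \omega \left(1 + i\right)}{2}}}{1000}
  F(ω) = 2πi·ΣRes = - \frac{9 \sqrt{2} i \pi \left(i \left(1 - i\right) e^{\frac{5 \sqrt{2} \omega \left(1 - i\right)}{2}} - \left(1 - i\right) e^{\frac{5 \sqrt{2} \omega \left(1 + i\right)}{2}}\right)}{500} = \frac{9 \pi e^{\frac{5 \sqrt{2} \omega}{2}} \cos{\left(\frac{5 \sqrt{2} \omega}{2} + \frac{\pi}{4} \right)}}{125}

Both cases combine into a single formula in |ω|:

F(ω) = \frac{9 \pi e^{- \frac{5 \sqrt{2} \left|{\omega}\right|}{2}} \sin{\left(\frac{5 \sqrt{2} \left|{\omega}\right|}{2} + \frac{\pi}{4} \right)}}{125}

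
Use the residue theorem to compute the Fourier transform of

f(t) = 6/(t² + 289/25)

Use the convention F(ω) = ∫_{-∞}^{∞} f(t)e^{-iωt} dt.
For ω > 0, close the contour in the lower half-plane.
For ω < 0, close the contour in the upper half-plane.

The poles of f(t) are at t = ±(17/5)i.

Let g(z) = f(z)e^{-iωz}; for large |z| the factor e^{-iωz} decays in the lower half-plane when ω > 0 and in the upper half-plane when ω < 0.

Case ω > 0 (lower half-plane, clockwise contour ⇒ F(ω) = -2πi·ΣRes):
  Res_{z = - \frac{17 i}{5}} g(z) = \frac{15 i e^{- \frac{17 \omega}{5}}}{17}
  F(ω) = -2πi·ΣRes = \frac{30 \pi e^{- \frac{17 \omega}{5}}}{17}

Case ω < 0 (upper half-plane, counterclockwise contour ⇒ F(ω) = +2πi·ΣRes):
  Res_{z = \frac{17 i}{5}} g(z) = - \frac{15 i e^{\frac{17 \omega}{5}}}{17}
  F(ω) = 2πi·ΣRes = \frac{30 \pi e^{\frac{17 \omega}{5}}}{17}

Both cases combine into a single formula in |ω|:

F(ω) = \frac{30 \pi e^{- \frac{17 \left|{\omega}\right|}{5}}}{17}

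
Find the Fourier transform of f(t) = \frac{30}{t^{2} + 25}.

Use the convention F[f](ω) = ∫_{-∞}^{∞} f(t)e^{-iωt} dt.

F(ω) = 6 \pi e^{- 5 \left|{\omega}\right|}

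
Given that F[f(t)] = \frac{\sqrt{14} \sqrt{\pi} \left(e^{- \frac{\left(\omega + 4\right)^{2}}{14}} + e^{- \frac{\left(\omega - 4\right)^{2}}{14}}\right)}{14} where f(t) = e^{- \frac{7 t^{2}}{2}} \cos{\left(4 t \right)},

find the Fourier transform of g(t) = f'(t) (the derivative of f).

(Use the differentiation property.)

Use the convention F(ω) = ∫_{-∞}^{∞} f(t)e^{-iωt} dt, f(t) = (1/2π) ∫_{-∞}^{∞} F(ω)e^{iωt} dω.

F[g](ω) = \frac{\sqrt{14} i \sqrt{\pi} \omega \left(e^{\frac{8 \omega}{7}} + 1\right) e^{- \frac{\omega^{2}}{14} - \frac{4 \omega}{7} - \frac{8}{7}}}{14}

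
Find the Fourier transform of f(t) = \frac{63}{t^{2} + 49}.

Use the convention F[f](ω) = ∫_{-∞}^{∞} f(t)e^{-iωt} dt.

F(ω) = 9 \pi e^{- 7 \left|{\omega}\right|}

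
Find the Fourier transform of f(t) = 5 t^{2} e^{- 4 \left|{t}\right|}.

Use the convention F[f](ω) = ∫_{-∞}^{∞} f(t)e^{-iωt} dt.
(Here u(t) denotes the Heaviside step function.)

F(ω) = \frac{80 \left(16 - 3 \omega^{2}\right)}{\left(\omega^{2} + 16\right)^{3}}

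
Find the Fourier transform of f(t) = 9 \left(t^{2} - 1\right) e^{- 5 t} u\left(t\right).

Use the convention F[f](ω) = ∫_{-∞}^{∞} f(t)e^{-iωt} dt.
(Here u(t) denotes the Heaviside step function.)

F(ω) = \frac{9 \left(2 i \omega - \left(i \omega + 5\right)^{3} + 10\right)}{\left(i \omega + 5\right)^{4}}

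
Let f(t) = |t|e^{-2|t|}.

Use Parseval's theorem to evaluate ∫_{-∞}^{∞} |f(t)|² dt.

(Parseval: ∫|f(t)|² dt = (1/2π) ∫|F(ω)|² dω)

∫|f(t)|² dt = \frac{1}{16}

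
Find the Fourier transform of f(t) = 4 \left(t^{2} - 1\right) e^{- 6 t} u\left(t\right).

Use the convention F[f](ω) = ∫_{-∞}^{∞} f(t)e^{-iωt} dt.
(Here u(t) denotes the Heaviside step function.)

F(ω) = \frac{4 \left(2 i \omega - \left(i \omega + 6\right)^{3} + 12\right)}{\left(i \omega + 6\right)^{4}}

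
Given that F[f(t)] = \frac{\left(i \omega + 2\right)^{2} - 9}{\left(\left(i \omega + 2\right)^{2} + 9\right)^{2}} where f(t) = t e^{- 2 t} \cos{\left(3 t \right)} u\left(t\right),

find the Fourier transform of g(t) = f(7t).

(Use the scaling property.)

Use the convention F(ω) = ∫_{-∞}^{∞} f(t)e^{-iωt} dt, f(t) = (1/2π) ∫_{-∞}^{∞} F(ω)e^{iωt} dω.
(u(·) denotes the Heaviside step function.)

F[g](ω) = \frac{7 \left(\left(i \omega + 14\right)^{2} - 441\right)}{\left(\left(i \omega + 14\right)^{2} + 441\right)^{2}}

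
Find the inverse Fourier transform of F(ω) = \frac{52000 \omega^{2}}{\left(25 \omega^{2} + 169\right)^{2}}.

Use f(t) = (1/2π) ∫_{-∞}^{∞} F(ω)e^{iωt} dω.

f(t) = 8 \left(1 - \frac{13 \left|{t}\right|}{5}\right) e^{- \frac{13 \left|{t}\right|}{5}}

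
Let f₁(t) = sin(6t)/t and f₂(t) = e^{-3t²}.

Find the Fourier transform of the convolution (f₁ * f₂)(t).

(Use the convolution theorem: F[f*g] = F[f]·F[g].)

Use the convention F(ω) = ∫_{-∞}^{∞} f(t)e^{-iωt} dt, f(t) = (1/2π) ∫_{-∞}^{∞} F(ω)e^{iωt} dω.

F[f₁*f₂](ω) = \begin{cases} \frac{\sqrt{3} \pi^{\frac{3}{2}} e^{- \frac{\omega^{2}}{12}}}{3} & \text{for}\: \omega > -6 \wedge \omega < 6 \\0 & \text{otherwise} \end{cases}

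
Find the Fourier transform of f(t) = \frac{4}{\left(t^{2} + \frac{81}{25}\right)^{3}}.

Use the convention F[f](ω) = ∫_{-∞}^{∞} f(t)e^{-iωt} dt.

F(ω) = \frac{125 \pi \left(27 \omega^{2} + 45 \left|{\omega}\right| + 25\right) e^{- \frac{9 \left|{\omega}\right|}{5}}}{39366}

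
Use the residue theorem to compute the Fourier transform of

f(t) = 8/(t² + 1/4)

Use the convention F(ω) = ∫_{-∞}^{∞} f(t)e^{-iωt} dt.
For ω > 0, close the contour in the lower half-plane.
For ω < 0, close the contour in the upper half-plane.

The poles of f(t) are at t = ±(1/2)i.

Let g(z) = f(z)e^{-iωz}; for large |z| the factor e^{-iωz} decays in the lower half-plane when ω > 0 and in the upper half-plane when ω < 0.

Case ω > 0 (lower half-plane, clockwise contour ⇒ F(ω) = -2πi·ΣRes):
  Res_{z = - \frac{i}{2}} g(z) = 8 i e^{- \frac{\omega}{2}}
  F(ω) = -2πi·ΣRes = 16 \pi e^{- \frac{\omega}{2}}

Case ω < 0 (upper half-plane, counterclockwise contour ⇒ F(ω) = +2πi·ΣRes):
  Res_{z = \frac{i}{2}} g(z) = - 8 i e^{\frac{\omega}{2}}
  F(ω) = 2πi·ΣRes = 16 \pi e^{\frac{\omega}{2}}

Both cases combine into a single formula in |ω|:

F(ω) = 16 \pi e^{- \frac{\left|{\omega}\right|}{2}}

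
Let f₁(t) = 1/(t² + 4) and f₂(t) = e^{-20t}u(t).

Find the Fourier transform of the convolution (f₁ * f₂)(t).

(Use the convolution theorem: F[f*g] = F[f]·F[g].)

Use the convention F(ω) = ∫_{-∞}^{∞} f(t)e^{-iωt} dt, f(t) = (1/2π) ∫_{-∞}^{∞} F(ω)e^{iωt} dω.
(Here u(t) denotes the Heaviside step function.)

F[f₁*f₂](ω) = \frac{\pi e^{- 2 \left|{\omega}\right|}}{2 \left(i \omega + 20\right)}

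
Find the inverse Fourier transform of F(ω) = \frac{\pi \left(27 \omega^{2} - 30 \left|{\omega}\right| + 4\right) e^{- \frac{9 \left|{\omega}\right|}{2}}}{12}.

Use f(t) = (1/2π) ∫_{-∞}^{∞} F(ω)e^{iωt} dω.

f(t) = \frac{4 t^{4}}{\left(t^{2} + \frac{81}{4}\right)^{3}}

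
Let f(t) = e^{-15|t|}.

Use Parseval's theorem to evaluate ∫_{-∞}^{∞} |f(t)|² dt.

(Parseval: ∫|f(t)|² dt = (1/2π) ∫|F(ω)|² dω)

∫|f(t)|² dt = \frac{1}{15}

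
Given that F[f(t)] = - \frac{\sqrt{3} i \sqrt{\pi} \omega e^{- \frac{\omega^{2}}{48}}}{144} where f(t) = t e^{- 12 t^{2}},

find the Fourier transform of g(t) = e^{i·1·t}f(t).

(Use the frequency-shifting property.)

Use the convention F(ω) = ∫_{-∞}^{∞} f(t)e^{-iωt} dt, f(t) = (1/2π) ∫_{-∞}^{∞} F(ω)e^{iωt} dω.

F[g](ω) = \frac{\sqrt{3} i \sqrt{\pi} \left(1 - \omega\right) e^{- \frac{\left(\omega - 1\right)^{2}}{48}}}{144}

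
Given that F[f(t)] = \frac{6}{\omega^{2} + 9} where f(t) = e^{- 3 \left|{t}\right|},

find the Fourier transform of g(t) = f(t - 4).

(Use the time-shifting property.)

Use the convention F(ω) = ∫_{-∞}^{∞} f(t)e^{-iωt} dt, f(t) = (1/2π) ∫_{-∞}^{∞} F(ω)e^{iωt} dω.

F[g](ω) = \frac{6 e^{- 4 i \omega}}{\omega^{2} + 9}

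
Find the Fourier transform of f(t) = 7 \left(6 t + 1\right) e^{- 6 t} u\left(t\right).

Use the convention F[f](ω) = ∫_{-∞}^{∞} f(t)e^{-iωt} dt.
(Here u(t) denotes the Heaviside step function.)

F(ω) = \frac{7 \left(- i \omega - 12\right)}{\omega^{2} - 12 i \omega - 36}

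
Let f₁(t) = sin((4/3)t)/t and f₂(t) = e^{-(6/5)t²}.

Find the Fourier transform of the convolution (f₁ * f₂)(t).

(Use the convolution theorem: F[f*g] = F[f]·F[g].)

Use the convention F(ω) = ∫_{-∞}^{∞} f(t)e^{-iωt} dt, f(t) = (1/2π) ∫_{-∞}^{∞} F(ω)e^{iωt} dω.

F[f₁*f₂](ω) = \begin{cases} \frac{\sqrt{30} \pi^{\frac{3}{2}} e^{- \frac{5 \omega^{2}}{24}}}{6} & \text{for}\: \omega > - \frac{4}{3} \wedge \omega < \frac{4}{3} \\0 & \text{otherwise} \end{cases}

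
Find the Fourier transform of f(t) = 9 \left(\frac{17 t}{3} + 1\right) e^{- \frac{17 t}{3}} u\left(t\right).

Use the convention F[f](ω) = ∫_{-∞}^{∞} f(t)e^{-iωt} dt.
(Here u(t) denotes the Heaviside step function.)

F(ω) = \frac{27 \left(- 3 i \omega - 34\right)}{9 \omega^{2} - 102 i \omega - 289}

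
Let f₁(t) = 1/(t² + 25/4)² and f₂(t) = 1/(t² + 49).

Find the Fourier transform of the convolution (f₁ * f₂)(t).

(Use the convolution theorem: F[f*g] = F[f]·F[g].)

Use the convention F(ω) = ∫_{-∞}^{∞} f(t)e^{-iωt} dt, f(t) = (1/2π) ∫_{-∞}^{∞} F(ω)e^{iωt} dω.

F[f₁*f₂](ω) = \frac{2 \pi^{2} \left(5 \left|{\omega}\right| + 2\right) e^{- \frac{19 \left|{\omega}\right|}{2}}}{875}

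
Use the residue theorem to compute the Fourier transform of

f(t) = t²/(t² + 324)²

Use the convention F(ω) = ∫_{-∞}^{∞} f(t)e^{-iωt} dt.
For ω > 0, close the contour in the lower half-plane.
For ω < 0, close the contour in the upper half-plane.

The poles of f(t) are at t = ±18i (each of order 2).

Let g(z) = f(z)e^{-iωz}; for large |z| the factor e^{-iωz} decays in the lower half-plane when ω > 0 and in the upper half-plane when ω < 0.

Case ω > 0 (lower half-plane, clockwise contour ⇒ F(ω) = -2πi·ΣRes):
  Res_{z = - 18 i} g(z) = \frac{i \left(1 - 18 \omega\right) e^{- 18 \omega}}{72} (pole of order 2)
  F(ω) = -2πi·ΣRes = \frac{\pi \left(1 - 18 \omega\right) e^{- 18 \omega}}{36}

Case ω < 0 (upper half-plane, counterclockwise contour ⇒ F(ω) = +2πi·ΣRes):
  Res_{z = 18 i} g(z) = \frac{i \left(- 18 \omega - 1\right) e^{18 \omega}}{72} (pole of order 2)
  F(ω) = 2πi·ΣRes = \frac{\pi \left(18 \omega + 1\right) e^{18 \omega}}{36}

Both cases combine into a single formula in |ω|:

F(ω) = \frac{\pi \left(1 - 18 \left|{\omega}\right|\right) e^{- 18 \left|{\omega}\right|}}{36}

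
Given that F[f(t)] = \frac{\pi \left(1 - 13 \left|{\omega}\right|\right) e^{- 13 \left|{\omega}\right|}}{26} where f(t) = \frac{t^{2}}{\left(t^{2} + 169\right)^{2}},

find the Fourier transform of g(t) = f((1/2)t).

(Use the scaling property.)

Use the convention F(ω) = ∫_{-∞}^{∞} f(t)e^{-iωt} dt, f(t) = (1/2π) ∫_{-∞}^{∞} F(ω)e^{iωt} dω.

F[g](ω) = \frac{\pi \left(1 - 26 \left|{\omega}\right|\right) e^{- 26 \left|{\omega}\right|}}{13}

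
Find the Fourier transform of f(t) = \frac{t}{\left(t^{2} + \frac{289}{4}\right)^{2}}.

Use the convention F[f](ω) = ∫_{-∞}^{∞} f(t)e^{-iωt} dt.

F(ω) = - \frac{i \pi \omega e^{- \frac{17 \left|{\omega}\right|}{2}}}{17}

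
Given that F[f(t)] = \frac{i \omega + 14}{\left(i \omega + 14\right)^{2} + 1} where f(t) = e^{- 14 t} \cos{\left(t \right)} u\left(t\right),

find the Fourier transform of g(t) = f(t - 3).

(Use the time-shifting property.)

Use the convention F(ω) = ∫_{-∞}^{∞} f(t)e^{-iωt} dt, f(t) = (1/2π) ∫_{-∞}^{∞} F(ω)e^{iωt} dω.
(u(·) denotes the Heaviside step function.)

F[g](ω) = \frac{\left(i \omega + 14\right) e^{- 3 i \omega}}{\left(i \omega + 14\right)^{2} + 1}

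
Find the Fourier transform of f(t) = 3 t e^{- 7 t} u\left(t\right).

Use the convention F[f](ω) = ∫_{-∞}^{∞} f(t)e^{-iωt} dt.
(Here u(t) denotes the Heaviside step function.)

F(ω) = \frac{3}{\left(i \omega + 7\right)^{2}}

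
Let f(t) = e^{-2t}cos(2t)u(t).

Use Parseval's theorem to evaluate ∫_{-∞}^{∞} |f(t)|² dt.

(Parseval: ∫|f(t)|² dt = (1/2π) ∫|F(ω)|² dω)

∫|f(t)|² dt = \frac{3}{16}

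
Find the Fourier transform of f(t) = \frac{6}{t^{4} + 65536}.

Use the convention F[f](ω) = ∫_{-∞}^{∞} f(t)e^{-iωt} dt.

F(ω) = \frac{3 \pi e^{- 8 \sqrt{2} \left|{\omega}\right|} \sin{\left(8 \sqrt{2} \left|{\omega}\right| + \frac{\pi}{4} \right)}}{2048}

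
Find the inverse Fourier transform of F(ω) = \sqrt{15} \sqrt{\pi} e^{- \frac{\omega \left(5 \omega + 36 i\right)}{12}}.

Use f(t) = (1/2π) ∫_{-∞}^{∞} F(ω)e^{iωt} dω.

f(t) = 3 e^{- \frac{3 \left(t - 3\right)^{2}}{5}}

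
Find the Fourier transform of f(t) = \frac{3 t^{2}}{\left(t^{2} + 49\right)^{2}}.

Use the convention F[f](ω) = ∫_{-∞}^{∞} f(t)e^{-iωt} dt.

F(ω) = \frac{3 \pi \left(1 - 7 \left|{\omega}\right|\right) e^{- 7 \left|{\omega}\right|}}{14}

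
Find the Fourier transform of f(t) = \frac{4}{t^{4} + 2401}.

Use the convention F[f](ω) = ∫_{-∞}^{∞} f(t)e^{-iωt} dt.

F(ω) = \frac{4 \pi e^{- \frac{7 \sqrt{2} \left|{\omega}\right|}{2}} \sin{\left(\frac{7 \sqrt{2} \left|{\omega}\right|}{2} + \frac{\pi}{4} \right)}}{343}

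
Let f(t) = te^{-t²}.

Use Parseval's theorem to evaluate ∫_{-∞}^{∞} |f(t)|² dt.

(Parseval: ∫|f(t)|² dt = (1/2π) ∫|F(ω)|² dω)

∫|f(t)|² dt = \frac{\sqrt{2} \sqrt{\pi}}{8}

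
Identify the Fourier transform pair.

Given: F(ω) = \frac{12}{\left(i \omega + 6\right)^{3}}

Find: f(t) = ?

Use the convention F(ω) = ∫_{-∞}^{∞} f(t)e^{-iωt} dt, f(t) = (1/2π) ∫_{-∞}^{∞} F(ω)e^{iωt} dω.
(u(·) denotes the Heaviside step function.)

f(t) = 6 t^{2} e^{- 6 t} u\left(t\right)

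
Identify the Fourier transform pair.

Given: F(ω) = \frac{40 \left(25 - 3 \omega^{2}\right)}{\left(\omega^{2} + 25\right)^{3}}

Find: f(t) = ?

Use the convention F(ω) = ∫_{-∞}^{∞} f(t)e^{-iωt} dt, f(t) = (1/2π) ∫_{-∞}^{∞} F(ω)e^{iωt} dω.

f(t) = 2 t^{2} e^{- 5 \left|{t}\right|}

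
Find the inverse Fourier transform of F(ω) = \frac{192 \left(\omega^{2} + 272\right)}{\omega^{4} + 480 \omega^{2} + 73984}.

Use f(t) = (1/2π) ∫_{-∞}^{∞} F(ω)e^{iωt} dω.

f(t) = 6 e^{- 16 \left|{t}\right|} \cos{\left(4 \left|{t}\right| \right)}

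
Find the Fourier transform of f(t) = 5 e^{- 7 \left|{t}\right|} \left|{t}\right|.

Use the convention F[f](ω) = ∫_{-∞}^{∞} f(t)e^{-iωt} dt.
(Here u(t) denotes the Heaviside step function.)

F(ω) = \frac{10 \left(49 - \omega^{2}\right)}{\left(\omega^{2} + 49\right)^{2}}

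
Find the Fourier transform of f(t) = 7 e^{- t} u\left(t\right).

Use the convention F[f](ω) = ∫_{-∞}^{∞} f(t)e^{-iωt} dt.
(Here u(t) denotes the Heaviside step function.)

F(ω) = \frac{7}{i \omega + 1}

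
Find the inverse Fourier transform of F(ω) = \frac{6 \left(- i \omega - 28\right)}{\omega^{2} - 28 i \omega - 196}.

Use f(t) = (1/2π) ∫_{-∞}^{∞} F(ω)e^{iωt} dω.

f(t) = 6 \left(14 t + 1\right) e^{- 14 t} u\left(t\right)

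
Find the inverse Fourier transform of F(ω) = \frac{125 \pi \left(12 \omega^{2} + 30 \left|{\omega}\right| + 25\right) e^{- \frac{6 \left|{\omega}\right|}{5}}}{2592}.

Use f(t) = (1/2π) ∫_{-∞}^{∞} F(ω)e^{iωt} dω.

f(t) = \frac{8}{\left(t^{2} + \frac{36}{25}\right)^{3}}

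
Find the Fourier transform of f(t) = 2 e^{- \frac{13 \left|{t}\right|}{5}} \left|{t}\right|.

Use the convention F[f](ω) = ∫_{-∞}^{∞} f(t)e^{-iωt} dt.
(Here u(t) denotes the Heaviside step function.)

F(ω) = \frac{100 \left(169 - 25 \omega^{2}\right)}{\left(25 \omega^{2} + 169\right)^{2}}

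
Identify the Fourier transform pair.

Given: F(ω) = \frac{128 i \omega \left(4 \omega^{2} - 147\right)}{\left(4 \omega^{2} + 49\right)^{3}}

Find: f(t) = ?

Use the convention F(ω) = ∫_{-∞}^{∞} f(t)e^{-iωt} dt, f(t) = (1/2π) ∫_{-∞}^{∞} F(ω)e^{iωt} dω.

f(t) = 2 t e^{- \frac{7 \left|{t}\right|}{2}} \left|{t}\right|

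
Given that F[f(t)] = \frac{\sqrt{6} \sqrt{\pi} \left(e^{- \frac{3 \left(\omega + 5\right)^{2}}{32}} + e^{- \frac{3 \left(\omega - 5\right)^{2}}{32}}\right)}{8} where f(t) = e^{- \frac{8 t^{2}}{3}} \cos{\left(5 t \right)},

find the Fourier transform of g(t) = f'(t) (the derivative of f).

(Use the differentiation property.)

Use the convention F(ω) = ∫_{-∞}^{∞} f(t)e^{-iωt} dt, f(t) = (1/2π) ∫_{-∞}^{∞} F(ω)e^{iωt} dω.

F[g](ω) = \frac{\sqrt{6} i \sqrt{\pi} \omega \left(e^{\frac{15 \omega}{8}} + 1\right) e^{- \frac{3 \omega^{2}}{32} - \frac{15 \omega}{16} - \frac{75}{32}}}{8}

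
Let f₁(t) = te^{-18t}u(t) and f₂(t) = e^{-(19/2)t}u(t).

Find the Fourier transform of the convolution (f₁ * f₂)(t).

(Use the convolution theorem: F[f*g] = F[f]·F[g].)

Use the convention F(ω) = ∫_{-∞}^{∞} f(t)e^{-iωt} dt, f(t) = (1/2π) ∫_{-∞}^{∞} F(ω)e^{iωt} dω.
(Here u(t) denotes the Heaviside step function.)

F[f₁*f₂](ω) = \frac{2}{\left(i \omega + 18\right)^{2} \left(2 i \omega + 19\right)}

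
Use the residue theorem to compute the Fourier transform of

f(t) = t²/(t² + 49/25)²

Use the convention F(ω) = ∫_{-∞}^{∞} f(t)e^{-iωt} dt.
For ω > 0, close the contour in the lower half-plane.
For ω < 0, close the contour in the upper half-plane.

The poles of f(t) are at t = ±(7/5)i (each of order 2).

Let g(z) = f(z)e^{-iωz}; for large |z| the factor e^{-iωz} decays in the lower half-plane when ω > 0 and in the upper half-plane when ω < 0.

Case ω > 0 (lower half-plane, clockwise contour ⇒ F(ω) = -2πi·ΣRes):
  Res_{z = - \frac{7 i}{5}} g(z) = \frac{i \left(5 - 7 \omega\right) e^{- \frac{7 \omega}{5}}}{28} (pole of order 2)
  F(ω) = -2πi·ΣRes = \frac{\pi \left(5 - 7 \omega\right) e^{- \frac{7 \omega}{5}}}{14}

Case ω < 0 (upper half-plane, counterclockwise contour ⇒ F(ω) = +2πi·ΣRes):
  Res_{z = \frac{7 i}{5}} g(z) = \frac{i \left(- 7 \omega - 5\right) e^{\frac{7 \omega}{5}}}{28} (pole of order 2)
  F(ω) = 2πi·ΣRes = \frac{\pi \left(7 \omega + 5\right) e^{\frac{7 \omega}{5}}}{14}

Both cases combine into a single formula in |ω|:

F(ω) = \frac{\pi \left(5 - 7 \left|{\omega}\right|\right) e^{- \frac{7 \left|{\omega}\right|}{5}}}{14}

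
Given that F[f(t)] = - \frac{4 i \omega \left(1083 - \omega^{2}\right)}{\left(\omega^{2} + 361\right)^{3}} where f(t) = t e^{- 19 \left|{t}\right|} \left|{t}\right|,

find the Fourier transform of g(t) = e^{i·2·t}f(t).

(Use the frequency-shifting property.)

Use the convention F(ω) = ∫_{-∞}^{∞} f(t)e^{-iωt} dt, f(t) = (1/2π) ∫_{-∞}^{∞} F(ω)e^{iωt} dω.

F[g](ω) = \frac{4 i \left(\omega - 2\right) \left(\left(\omega - 2\right)^{2} - 1083\right)}{\left(\left(\omega - 2\right)^{2} + 361\right)^{3}}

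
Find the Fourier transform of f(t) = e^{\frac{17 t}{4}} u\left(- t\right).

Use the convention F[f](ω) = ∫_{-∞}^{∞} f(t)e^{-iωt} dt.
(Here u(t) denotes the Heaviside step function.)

F(ω) = - \frac{4}{4 i \omega - 17}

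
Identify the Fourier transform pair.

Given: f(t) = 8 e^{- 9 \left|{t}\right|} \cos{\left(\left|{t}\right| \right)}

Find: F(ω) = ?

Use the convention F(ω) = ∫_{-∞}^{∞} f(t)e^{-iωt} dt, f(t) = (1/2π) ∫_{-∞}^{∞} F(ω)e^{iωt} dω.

F(ω) = \frac{144 \left(\omega^{2} + 82\right)}{\omega^{4} + 160 \omega^{2} + 6724}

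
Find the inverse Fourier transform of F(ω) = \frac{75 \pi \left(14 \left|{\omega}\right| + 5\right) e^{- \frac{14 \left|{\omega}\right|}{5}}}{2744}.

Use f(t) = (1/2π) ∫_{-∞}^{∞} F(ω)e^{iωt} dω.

f(t) = \frac{6}{\left(t^{2} + \frac{196}{25}\right)^{2}}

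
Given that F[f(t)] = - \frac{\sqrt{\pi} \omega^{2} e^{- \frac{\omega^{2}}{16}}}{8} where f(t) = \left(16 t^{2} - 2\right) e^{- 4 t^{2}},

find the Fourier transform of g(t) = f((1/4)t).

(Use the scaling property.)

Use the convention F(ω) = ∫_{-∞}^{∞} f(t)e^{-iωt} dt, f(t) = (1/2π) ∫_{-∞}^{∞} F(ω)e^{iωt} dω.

F[g](ω) = - 8 \sqrt{\pi} \omega^{2} e^{- \omega^{2}}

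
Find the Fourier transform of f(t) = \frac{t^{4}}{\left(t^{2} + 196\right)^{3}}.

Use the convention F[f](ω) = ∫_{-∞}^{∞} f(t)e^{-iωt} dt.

F(ω) = \frac{\pi \left(196 \omega^{2} - 70 \left|{\omega}\right| + 3\right) e^{- 14 \left|{\omega}\right|}}{112}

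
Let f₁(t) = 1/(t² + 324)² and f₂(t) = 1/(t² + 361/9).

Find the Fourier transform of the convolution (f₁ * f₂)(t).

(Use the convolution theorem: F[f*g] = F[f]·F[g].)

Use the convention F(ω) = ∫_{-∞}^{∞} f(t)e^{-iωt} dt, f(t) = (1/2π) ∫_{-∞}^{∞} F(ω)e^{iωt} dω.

F[f₁*f₂](ω) = \frac{\pi^{2} \left(18 \left|{\omega}\right| + 1\right) e^{- \frac{73 \left|{\omega}\right|}{3}}}{73872}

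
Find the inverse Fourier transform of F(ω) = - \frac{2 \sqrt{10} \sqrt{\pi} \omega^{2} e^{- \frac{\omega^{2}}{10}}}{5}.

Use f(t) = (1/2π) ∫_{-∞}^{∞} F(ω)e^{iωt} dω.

f(t) = 5 \left(10 t^{2} - 2\right) e^{- \frac{5 t^{2}}{2}}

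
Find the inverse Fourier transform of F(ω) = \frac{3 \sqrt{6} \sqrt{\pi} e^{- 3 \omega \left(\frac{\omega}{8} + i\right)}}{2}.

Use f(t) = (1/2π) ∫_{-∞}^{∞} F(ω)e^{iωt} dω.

f(t) = 3 e^{- \frac{2 \left(t - 3\right)^{2}}{3}}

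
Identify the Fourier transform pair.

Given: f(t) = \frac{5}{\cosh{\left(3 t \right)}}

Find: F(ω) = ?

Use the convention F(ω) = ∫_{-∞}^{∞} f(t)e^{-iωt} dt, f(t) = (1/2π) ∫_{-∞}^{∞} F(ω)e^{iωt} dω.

F(ω) = \frac{5 \pi}{3 \cosh{\left(\frac{\pi \omega}{6} \right)}}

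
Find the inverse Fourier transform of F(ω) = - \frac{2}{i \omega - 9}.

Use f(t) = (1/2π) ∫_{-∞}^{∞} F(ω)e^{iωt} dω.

f(t) = 2 e^{9 t} u\left(- t\right)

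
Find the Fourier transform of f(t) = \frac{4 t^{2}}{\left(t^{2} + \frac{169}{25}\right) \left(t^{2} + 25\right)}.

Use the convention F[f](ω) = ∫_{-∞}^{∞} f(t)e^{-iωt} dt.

F(ω) = \frac{125 \pi e^{- 5 \left|{\omega}\right|}}{114} - \frac{65 \pi e^{- \frac{13 \left|{\omega}\right|}{5}}}{114}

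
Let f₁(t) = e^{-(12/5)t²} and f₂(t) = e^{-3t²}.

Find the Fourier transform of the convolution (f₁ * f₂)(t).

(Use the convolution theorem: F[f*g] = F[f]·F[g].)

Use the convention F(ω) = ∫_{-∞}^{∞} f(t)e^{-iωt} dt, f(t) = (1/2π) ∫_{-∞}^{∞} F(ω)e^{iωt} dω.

F[f₁*f₂](ω) = \frac{\sqrt{5} \pi e^{- \frac{3 \omega^{2}}{16}}}{6}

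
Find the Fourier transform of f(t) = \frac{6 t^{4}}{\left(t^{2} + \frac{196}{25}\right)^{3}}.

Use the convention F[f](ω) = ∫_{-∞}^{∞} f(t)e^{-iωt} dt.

F(ω) = \frac{3 \pi \left(196 \omega^{2} - 350 \left|{\omega}\right| + 75\right) e^{- \frac{14 \left|{\omega}\right|}{5}}}{280}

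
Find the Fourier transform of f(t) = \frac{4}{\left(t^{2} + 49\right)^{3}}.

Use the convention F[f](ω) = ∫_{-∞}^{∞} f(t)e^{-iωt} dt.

F(ω) = \frac{\pi \left(49 \omega^{2} + 21 \left|{\omega}\right| + 3\right) e^{- 7 \left|{\omega}\right|}}{33614}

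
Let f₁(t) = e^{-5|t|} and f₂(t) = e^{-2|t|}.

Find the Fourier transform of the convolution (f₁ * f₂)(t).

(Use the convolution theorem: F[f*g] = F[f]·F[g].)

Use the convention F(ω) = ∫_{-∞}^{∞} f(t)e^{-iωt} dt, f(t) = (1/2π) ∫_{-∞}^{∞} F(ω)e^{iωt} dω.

F[f₁*f₂](ω) = \frac{40}{\left(\omega^{2} + 4\right) \left(\omega^{2} + 25\right)}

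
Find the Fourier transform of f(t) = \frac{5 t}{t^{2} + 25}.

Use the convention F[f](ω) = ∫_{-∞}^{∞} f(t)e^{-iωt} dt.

F(ω) = - 5 i \pi e^{- 5 \left|{\omega}\right|} \operatorname{sign}{\left(\omega \right)}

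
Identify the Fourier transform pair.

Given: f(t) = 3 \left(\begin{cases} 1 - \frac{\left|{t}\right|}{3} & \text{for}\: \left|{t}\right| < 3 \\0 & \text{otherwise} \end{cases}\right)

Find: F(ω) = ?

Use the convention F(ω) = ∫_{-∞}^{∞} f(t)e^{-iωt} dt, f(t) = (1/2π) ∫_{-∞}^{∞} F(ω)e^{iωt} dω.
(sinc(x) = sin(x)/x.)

F(ω) = 9 \operatorname{sinc}^{2}{\left(\frac{3 \omega}{2} \right)}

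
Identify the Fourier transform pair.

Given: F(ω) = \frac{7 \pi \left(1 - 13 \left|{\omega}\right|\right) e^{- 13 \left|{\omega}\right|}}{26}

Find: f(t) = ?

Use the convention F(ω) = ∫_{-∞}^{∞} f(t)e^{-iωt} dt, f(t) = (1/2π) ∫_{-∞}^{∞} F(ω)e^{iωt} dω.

f(t) = \frac{7 t^{2}}{\left(t^{2} + 169\right)^{2}}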